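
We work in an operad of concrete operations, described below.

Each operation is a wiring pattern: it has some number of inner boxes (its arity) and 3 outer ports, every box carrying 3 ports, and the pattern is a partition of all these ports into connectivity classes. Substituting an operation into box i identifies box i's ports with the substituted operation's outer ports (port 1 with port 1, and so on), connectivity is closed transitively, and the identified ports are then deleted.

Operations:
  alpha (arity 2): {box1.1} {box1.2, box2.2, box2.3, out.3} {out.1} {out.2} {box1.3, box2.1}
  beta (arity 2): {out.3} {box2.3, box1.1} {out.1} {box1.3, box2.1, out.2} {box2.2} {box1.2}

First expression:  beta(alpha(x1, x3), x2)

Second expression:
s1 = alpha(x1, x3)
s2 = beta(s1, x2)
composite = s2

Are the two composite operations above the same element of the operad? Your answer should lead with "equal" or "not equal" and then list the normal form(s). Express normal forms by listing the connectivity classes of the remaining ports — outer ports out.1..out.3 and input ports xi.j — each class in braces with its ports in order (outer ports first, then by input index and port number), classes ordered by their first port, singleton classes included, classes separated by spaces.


The first expression, normalized: {out.1} {out.2, x1.2, x2.1, x3.2, x3.3} {out.3} {x1.1} {x1.3, x3.1} {x2.2} {x2.3}
The second expression, normalized: {out.1} {out.2, x1.2, x2.1, x3.2, x3.3} {out.3} {x1.1} {x1.3, x3.1} {x2.2} {x2.3}
Same normal form: equal.

equal: each reduces to {out.1} {out.2, x1.2, x2.1, x3.2, x3.3} {out.3} {x1.1} {x1.3, x3.1} {x2.2} {x2.3}


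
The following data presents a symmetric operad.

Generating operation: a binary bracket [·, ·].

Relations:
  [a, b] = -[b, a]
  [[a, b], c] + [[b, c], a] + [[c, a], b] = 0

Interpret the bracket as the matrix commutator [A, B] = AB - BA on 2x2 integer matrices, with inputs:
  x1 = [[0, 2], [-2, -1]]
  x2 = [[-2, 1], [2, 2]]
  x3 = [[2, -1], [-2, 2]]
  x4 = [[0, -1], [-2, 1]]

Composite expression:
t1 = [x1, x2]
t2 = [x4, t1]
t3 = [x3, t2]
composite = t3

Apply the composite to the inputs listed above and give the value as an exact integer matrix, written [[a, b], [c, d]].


[[24, 24], [-48, -24]]

[x1, x2] = [[6, 9], [6, -6]]
[x4, [x1, x2]] = [[12, 3], [-18, -12]]
[x3, [x4, [x1, x2]]] = [[24, 24], [-48, -24]]


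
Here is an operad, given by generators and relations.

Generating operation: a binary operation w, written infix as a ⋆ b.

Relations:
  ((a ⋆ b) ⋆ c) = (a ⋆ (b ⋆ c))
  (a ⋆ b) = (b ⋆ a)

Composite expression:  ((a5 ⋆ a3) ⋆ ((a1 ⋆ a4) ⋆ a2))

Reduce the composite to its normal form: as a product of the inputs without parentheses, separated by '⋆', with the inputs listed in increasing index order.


a1 ⋆ a2 ⋆ a3 ⋆ a4 ⋆ a5


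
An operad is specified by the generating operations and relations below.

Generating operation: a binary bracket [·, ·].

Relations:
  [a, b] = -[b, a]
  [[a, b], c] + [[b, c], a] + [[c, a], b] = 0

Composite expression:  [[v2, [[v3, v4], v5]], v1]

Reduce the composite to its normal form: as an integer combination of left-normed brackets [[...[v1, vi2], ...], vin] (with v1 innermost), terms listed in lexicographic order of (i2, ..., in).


-[[[[v1, v2], v3], v4], v5] + [[[[v1, v2], v4], v3], v5] + [[[[v1, v2], v5], v3], v4] - [[[[v1, v2], v5], v4], v3] + [[[[v1, v3], v4], v5], v2] - [[[[v1, v4], v3], v5], v2] - [[[[v1, v5], v3], v4], v2] + [[[[v1, v5], v4], v3], v2]


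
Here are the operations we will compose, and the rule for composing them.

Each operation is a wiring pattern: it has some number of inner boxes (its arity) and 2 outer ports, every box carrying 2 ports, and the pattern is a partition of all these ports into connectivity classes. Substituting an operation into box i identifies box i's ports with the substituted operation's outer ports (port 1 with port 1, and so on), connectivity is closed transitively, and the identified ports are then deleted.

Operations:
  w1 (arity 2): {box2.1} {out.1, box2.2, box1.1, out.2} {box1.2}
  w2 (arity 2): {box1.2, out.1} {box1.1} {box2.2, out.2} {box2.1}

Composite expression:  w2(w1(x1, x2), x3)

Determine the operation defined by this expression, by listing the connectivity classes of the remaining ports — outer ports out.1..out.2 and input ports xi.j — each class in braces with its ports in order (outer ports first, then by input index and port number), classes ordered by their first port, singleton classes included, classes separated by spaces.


After gluing at w2, chains via deleted ports link the x-ports.
the subtree at w1 composes to {out.1, out.2, x1.1, x2.2} {x1.2} {x2.1} on (x1, x2); out.j = own outer ports
the subtree at w2 composes to {out.1, x1.1, x2.2} {out.2, x3.2} {x1.2} {x2.1} {x3.1} on (x1, x2, x3); out.j = own outer ports

{out.1, x1.1, x2.2} {out.2, x3.2} {x1.2} {x2.1} {x3.1}


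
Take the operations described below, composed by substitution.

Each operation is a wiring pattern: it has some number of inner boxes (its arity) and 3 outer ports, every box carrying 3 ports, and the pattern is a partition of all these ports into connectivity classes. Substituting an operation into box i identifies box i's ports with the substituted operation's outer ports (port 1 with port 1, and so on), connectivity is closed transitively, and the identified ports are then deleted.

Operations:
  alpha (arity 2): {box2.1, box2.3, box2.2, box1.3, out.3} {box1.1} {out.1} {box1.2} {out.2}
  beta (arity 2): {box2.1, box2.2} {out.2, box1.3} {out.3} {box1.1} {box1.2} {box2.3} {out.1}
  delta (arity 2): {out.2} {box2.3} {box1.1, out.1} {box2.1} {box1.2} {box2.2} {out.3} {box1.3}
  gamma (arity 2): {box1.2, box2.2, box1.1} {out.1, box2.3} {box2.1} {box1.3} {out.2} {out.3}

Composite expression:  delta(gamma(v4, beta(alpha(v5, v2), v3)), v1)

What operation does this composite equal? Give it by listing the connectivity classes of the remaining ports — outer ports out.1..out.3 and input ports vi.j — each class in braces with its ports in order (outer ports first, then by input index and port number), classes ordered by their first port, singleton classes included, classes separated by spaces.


Treat the ports identified at delta as solder joints: merge, then drop.
through alpha, on inputs (v5, v2): {out.1} {out.2} {out.3, v2.1, v2.2, v2.3, v5.3} {v5.1} {v5.2} (out.j = stage outer ports)
through beta, on inputs (v5, v2, v3): {out.1} {out.2, v2.1, v2.2, v2.3, v5.3} {out.3} {v3.1, v3.2} {v3.3} {v5.1} {v5.2} (out.j = stage outer ports)
through gamma, on inputs (v4, v5, v2, v3): {out.1} {out.2} {out.3} {v2.1, v2.2, v2.3, v4.1, v4.2, v5.3} {v3.1, v3.2} {v3.3} {v4.3} {v5.1} {v5.2} (out.j = stage outer ports)
through delta, on inputs (v4, v5, v2, v3, v1): {out.1} {out.2} {out.3} {v1.1} {v1.2} {v1.3} {v2.1, v2.2, v2.3, v4.1, v4.2, v5.3} {v3.1, v3.2} {v3.3} {v4.3} {v5.1} {v5.2} (out.j = stage outer ports)

{out.1} {out.2} {out.3} {v1.1} {v1.2} {v1.3} {v2.1, v2.2, v2.3, v4.1, v4.2, v5.3} {v3.1, v3.2} {v3.3} {v4.3} {v5.1} {v5.2}


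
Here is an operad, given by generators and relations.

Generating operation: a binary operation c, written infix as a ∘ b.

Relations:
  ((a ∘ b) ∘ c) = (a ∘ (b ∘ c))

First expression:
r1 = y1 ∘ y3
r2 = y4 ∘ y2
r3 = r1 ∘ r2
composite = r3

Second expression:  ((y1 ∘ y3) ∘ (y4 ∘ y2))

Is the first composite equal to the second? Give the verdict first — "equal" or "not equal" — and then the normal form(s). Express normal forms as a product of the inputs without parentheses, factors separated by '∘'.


Reducing the first expression gives y1 ∘ y3 ∘ y4 ∘ y2
Reducing the second expression gives y1 ∘ y3 ∘ y4 ∘ y2
One common form — equal.

equal: each reduces to y1 ∘ y3 ∘ y4 ∘ y2


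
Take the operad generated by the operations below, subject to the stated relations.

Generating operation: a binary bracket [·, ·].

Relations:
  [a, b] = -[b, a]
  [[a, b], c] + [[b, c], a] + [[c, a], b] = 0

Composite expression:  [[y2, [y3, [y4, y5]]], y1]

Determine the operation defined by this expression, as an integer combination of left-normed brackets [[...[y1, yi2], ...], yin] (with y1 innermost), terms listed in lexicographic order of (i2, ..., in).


-[[[[y1, y2], y3], y4], y5] + [[[[y1, y2], y3], y5], y4] + [[[[y1, y2], y4], y5], y3] - [[[[y1, y2], y5], y4], y3] + [[[[y1, y3], y4], y5], y2] - [[[[y1, y3], y5], y4], y2] - [[[[y1, y4], y5], y3], y2] + [[[[y1, y5], y4], y3], y2]

In the tensor algebra, words opening y1 carry the y1-anchored form.
Composite bracket: [[y2, [y3, [y4, y5]]], y1]
Under [a, b] = ab - ba we get 16 signed associative words (2^4 = 16).
The y1-initial words carry the normal form:
  word y1y2y3y4y5 has sign -1, contributing -[[[[y1, y2], y3], y4], y5]
  word y1y2y3y5y4 has sign +1, contributing +[[[[y1, y2], y3], y5], y4]
  word y1y2y4y5y3 has sign +1, contributing +[[[[y1, y2], y4], y5], y3]
  word y1y2y5y4y3 has sign -1, contributing -[[[[y1, y2], y5], y4], y3]
  word y1y3y4y5y2 has sign +1, contributing +[[[[y1, y3], y4], y5], y2]
  word y1y3y5y4y2 has sign -1, contributing -[[[[y1, y3], y5], y4], y2]
  word y1y4y5y3y2 has sign -1, contributing -[[[[y1, y4], y5], y3], y2]
  word y1y5y4y3y2 has sign +1, contributing +[[[[y1, y5], y4], y3], y2]


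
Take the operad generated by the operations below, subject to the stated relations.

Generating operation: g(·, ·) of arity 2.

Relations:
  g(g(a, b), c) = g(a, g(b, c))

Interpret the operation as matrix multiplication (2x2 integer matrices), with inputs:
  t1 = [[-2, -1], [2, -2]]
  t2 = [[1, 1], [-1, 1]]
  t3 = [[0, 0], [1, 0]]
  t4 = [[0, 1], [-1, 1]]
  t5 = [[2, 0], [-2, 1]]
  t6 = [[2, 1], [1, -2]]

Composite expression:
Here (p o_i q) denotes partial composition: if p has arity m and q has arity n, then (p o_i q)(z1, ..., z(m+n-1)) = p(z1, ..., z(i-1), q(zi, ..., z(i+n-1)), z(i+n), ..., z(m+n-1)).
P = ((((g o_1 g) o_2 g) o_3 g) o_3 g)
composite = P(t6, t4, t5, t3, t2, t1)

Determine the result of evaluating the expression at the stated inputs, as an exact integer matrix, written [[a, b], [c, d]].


g(t5, t3) = [[0, 0], [1, 0]]
g(g(t5, t3), t2) = [[0, 0], [1, 1]]
g(t4, g(g(t5, t3), t2)) = [[1, 1], [1, 1]]
g(t6, g(t4, g(g(t5, t3), t2))) = [[3, 3], [-1, -1]]
g(g(t6, g(t4, g(g(t5, t3), t2))), t1) = [[0, -9], [0, 3]]

[[0, -9], [0, 3]]


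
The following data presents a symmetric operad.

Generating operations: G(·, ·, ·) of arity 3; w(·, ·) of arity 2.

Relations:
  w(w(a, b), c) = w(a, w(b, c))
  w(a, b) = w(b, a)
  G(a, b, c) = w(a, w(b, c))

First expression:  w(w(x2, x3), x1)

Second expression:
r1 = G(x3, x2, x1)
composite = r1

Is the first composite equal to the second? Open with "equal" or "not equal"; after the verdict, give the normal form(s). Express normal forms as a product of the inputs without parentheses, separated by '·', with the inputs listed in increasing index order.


Reducing the first expression gives x1 · x2 · x3
Reducing the second expression gives x1 · x2 · x3
Same normal form: equal.

equal; the common form is x1 · x2 · x3


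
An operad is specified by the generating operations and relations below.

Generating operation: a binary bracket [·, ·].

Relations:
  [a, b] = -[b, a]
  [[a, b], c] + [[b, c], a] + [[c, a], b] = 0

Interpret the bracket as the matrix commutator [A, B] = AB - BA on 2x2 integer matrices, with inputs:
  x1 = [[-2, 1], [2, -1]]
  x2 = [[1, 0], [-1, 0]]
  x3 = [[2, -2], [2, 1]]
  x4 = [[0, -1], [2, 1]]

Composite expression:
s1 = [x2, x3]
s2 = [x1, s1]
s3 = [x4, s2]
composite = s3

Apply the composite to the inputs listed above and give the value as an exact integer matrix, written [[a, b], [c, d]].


[[-1, -4], [-7, 1]]

[x2, x3] = [[-2, -2], [-3, 2]]
[x1, [x2, x3]] = [[1, 6], [-11, -1]]
[x4, [x1, [x2, x3]]] = [[-1, -4], [-7, 1]]


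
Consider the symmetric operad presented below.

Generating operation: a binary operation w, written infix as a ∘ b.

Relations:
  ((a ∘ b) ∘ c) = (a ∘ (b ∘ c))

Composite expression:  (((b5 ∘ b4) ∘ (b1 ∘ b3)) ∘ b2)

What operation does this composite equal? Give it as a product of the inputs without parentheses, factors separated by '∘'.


b5 ∘ b4 ∘ b1 ∘ b3 ∘ b2

The w-tree's shape is irrelevant; the b-reading-order decides.
(b5 ∘ b4) spells out as b5 ∘ b4
(b1 ∘ b3) spells out as b1 ∘ b3
((b5 ∘ b4) ∘ (b1 ∘ b3)) spells out as b5 ∘ b4 ∘ b1 ∘ b3
(((b5 ∘ b4) ∘ (b1 ∘ b3)) ∘ b2) spells out as b5 ∘ b4 ∘ b1 ∘ b3 ∘ b2


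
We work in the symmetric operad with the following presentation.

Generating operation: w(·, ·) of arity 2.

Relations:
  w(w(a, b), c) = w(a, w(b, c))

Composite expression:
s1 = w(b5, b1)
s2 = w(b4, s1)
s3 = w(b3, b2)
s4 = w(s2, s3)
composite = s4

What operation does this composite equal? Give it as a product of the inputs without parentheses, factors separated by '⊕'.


Associativity of w dissolves the nesting; only the b-input order survives.
w(b5, b1) reduces to b5 ⊕ b1
w(b4, w(b5, b1)) reduces to b4 ⊕ b5 ⊕ b1
w(b3, b2) reduces to b3 ⊕ b2
w(w(b4, w(b5, b1)), w(b3, b2)) reduces to b4 ⊕ b5 ⊕ b1 ⊕ b3 ⊕ b2

b4 ⊕ b5 ⊕ b1 ⊕ b3 ⊕ b2


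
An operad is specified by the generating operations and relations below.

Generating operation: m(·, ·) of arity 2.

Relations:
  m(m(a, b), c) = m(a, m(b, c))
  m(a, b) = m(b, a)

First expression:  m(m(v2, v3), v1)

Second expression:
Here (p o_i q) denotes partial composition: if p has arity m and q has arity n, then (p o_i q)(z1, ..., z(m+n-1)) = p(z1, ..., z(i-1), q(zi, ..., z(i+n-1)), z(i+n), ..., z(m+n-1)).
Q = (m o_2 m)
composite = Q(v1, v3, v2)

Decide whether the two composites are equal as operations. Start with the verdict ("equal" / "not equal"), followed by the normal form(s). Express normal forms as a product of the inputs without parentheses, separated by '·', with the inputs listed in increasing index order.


The first expression reduces to v1 · v2 · v3
The second expression reduces to v1 · v2 · v3
One common form — equal.

equal: each reduces to v1 · v2 · v3


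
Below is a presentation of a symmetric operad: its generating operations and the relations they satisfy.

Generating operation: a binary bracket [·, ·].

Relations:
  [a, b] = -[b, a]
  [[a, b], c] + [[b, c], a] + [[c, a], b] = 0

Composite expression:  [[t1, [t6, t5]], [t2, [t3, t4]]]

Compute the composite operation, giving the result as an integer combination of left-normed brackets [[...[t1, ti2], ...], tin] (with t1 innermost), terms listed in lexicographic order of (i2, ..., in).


-[[[[[t1, t5], t6], t2], t3], t4] + [[[[[t1, t5], t6], t2], t4], t3] + [[[[[t1, t5], t6], t3], t4], t2] - [[[[[t1, t5], t6], t4], t3], t2] + [[[[[t1, t6], t5], t2], t3], t4] - [[[[[t1, t6], t5], t2], t4], t3] - [[[[[t1, t6], t5], t3], t4], t2] + [[[[[t1, t6], t5], t4], t3], t2]

Antisymmetry and Jacobi reduce to t1-anchored left-normed brackets.
Composite bracket: [[t1, [t6, t5]], [t2, [t3, t4]]]
Full expansion: 32 signed words from ab - ba (2^5 = 32).
Collect the words opening with t1:
  from t1t5t6t2t3t4, sign -1: term -[[[[[t1, t5], t6], t2], t3], t4]
  from t1t5t6t2t4t3, sign +1: term +[[[[[t1, t5], t6], t2], t4], t3]
  from t1t5t6t3t4t2, sign +1: term +[[[[[t1, t5], t6], t3], t4], t2]
  from t1t5t6t4t3t2, sign -1: term -[[[[[t1, t5], t6], t4], t3], t2]
  from t1t6t5t2t3t4, sign +1: term +[[[[[t1, t6], t5], t2], t3], t4]
  from t1t6t5t2t4t3, sign -1: term -[[[[[t1, t6], t5], t2], t4], t3]
  from t1t6t5t3t4t2, sign -1: term -[[[[[t1, t6], t5], t3], t4], t2]
  from t1t6t5t4t3t2, sign +1: term +[[[[[t1, t6], t5], t4], t3], t2]


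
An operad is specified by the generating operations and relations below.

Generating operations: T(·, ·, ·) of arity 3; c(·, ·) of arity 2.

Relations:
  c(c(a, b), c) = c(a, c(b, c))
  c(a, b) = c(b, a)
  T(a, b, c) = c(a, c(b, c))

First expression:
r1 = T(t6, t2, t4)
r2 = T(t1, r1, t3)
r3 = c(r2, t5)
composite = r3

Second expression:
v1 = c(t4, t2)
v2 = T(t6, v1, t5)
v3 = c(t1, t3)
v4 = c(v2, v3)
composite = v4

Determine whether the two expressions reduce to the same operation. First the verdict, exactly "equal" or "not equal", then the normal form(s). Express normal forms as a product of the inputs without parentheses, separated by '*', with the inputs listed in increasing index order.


The first expression, normalized: t1 * t2 * t3 * t4 * t5 * t6
The second expression, normalized: t1 * t2 * t3 * t4 * t5 * t6
Same normal form: equal.

equal: each reduces to t1 * t2 * t3 * t4 * t5 * t6


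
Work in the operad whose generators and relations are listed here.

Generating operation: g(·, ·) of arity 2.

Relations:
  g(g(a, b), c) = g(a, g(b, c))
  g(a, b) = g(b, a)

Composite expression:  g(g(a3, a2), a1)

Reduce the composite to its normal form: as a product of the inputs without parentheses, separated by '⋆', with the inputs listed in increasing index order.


a1 ⋆ a2 ⋆ a3

Any arrangement under g is one operation, so sort the a-inputs.
g(a3, a2) flattens to a3 ⋆ a2
g(g(a3, a2), a1) flattens to a3 ⋆ a2 ⋆ a1
reordering the factors by index: a1 ⋆ a2 ⋆ a3


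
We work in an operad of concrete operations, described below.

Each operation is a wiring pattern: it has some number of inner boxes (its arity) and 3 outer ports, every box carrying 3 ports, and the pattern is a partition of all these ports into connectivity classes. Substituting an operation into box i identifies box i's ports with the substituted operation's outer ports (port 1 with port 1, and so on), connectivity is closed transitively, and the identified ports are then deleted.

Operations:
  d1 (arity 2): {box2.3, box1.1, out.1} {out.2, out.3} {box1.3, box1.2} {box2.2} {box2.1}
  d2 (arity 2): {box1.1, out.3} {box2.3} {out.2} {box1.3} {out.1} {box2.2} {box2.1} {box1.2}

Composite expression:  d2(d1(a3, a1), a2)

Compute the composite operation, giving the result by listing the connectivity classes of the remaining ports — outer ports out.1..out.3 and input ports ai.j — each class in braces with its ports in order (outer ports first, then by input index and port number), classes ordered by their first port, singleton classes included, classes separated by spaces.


{out.1} {out.2} {out.3, a1.3, a3.1} {a1.1} {a1.2} {a2.1} {a2.2} {a2.3} {a3.2, a3.3}

Connectivity passes through glued d2-boundaries; trace each wire chain.
through d1, on inputs (a3, a1): {out.1, a1.3, a3.1} {out.2, out.3} {a1.1} {a1.2} {a3.2, a3.3} (out.j = stage outer ports)
through d2, on inputs (a3, a1, a2): {out.1} {out.2} {out.3, a1.3, a3.1} {a1.1} {a1.2} {a2.1} {a2.2} {a2.3} {a3.2, a3.3} (out.j = stage outer ports)


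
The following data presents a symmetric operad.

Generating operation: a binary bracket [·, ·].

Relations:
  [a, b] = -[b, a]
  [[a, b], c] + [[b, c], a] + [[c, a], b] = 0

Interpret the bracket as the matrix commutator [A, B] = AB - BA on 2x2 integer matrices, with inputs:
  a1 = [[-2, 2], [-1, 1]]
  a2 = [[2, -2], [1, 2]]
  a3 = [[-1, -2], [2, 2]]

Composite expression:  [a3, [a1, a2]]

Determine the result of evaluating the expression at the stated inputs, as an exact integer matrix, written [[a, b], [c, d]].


[[-18, -18], [9, 18]]

[a1, a2] = [[0, 6], [3, 0]]
[a3, [a1, a2]] = [[-18, -18], [9, 18]]


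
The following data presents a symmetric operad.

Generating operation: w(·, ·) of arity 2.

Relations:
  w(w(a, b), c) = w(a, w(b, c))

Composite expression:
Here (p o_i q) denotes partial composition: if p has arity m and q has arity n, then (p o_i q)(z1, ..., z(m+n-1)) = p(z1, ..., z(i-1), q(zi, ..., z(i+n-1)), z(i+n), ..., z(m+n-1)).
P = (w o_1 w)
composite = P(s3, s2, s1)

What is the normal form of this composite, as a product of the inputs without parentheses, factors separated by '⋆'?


s3 ⋆ s2 ⋆ s1

Associativity of w dissolves the nesting; only the s-input order survives.
w(s3, s2) unparenthesizes to s3 ⋆ s2
w(w(s3, s2), s1) unparenthesizes to s3 ⋆ s2 ⋆ s1


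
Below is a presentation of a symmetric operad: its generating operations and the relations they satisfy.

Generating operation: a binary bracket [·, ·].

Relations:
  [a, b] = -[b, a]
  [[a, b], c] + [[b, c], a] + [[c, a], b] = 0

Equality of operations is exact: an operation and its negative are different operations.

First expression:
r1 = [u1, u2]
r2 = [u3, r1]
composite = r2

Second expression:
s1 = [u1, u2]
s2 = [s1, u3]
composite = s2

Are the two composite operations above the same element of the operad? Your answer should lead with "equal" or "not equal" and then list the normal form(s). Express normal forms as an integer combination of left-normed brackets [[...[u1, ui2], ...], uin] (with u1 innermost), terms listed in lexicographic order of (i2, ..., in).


not equal: they reduce to -[[u1, u2], u3] and [[u1, u2], u3]

Reducing the first expression gives -[[u1, u2], u3]
Reducing the second expression gives [[u1, u2], u3]
The forms do not match — not equal.


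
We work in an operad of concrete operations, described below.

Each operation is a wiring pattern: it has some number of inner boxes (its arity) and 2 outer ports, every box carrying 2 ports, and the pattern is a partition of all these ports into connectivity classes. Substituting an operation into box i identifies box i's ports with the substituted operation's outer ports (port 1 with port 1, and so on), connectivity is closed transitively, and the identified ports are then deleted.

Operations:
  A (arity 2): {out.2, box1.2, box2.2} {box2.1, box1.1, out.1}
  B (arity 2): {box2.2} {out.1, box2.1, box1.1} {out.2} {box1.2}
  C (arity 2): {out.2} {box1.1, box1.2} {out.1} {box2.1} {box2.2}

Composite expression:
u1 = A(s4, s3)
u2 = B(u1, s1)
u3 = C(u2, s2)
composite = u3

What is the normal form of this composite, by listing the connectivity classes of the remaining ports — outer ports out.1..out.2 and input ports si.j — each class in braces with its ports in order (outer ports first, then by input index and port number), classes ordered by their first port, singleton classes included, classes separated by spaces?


{out.1} {out.2} {s1.1, s3.1, s4.1} {s1.2} {s2.1} {s2.2} {s3.2, s4.2}

Reachability decides: close wires over C-identified ports.
through A, on inputs (s4, s3): {out.1, s3.1, s4.1} {out.2, s3.2, s4.2} (out.j = stage outer ports)
through B, on inputs (s4, s3, s1): {out.1, s1.1, s3.1, s4.1} {out.2} {s1.2} {s3.2, s4.2} (out.j = stage outer ports)
through C, on inputs (s4, s3, s1, s2): {out.1} {out.2} {s1.1, s3.1, s4.1} {s1.2} {s2.1} {s2.2} {s3.2, s4.2} (out.j = stage outer ports)


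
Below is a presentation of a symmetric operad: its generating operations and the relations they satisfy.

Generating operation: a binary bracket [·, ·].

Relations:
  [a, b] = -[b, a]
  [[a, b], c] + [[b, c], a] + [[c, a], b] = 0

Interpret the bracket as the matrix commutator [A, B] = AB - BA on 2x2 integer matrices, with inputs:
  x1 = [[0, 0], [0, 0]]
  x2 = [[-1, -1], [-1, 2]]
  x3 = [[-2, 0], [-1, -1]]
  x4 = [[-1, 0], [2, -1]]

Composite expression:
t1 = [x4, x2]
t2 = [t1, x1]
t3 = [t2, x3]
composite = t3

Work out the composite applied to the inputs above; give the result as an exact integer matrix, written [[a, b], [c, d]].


[[0, 0], [0, 0]]

[x4, x2] = [[2, 0], [-6, -2]]
[[x4, x2], x1] = [[0, 0], [0, 0]]
[[[x4, x2], x1], x3] = [[0, 0], [0, 0]]


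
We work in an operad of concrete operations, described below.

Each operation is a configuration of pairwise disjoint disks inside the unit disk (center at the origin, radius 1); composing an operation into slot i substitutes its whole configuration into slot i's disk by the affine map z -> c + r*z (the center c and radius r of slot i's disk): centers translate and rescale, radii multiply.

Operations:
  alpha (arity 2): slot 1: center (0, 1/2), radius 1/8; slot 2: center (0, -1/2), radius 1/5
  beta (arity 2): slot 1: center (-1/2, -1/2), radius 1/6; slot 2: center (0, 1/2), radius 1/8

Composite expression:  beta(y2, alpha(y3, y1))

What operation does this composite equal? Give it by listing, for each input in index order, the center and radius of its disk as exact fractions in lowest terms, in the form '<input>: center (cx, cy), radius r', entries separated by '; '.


y1: center (0, 7/16), radius 1/40; y2: center (-1/2, -1/2), radius 1/6; y3: center (0, 9/16), radius 1/64


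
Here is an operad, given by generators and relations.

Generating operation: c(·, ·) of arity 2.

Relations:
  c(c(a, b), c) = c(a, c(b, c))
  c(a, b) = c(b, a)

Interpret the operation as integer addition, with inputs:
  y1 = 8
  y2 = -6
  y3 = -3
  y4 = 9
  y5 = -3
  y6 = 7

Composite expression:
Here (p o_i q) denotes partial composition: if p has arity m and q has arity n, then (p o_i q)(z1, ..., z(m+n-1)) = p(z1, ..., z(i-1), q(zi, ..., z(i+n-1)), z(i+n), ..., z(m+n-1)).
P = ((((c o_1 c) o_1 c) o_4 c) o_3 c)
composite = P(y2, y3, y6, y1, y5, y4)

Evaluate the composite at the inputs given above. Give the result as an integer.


12

c(y2, y3) = -9
c(y6, y1) = 15
c(c(y2, y3), c(y6, y1)) = 6
c(y5, y4) = 6
c(c(c(y2, y3), c(y6, y1)), c(y5, y4)) = 12


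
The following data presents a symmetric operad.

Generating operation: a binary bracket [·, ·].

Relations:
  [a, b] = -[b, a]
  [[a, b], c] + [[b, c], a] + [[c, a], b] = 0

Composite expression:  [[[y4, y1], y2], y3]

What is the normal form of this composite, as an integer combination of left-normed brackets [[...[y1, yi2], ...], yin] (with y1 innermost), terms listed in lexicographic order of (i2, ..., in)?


Antisymmetry and Jacobi reduce to y1-anchored left-normed brackets.
Composite bracket: [[[y4, y1], y2], y3]
Applying ab - ba throughout gives 8 signed words (2^3 = 8).
The y1-initial words carry the normal form:
  from y1y4y2y3, sign -1: term -[[[y1, y4], y2], y3]

-[[[y1, y4], y2], y3]


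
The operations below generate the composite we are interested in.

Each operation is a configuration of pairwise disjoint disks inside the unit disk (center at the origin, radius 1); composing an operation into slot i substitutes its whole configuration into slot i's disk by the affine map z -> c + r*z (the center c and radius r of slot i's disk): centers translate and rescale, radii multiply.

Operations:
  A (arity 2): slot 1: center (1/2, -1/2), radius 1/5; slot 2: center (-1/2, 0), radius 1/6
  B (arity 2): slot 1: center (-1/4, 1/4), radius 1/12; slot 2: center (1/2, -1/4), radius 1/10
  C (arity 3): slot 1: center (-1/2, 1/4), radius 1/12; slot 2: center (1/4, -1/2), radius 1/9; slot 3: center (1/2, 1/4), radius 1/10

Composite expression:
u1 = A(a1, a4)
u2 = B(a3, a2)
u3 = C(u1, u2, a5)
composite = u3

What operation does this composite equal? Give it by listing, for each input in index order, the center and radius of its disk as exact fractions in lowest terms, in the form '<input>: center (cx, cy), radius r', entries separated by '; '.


a1: center (-11/24, 5/24), radius 1/60; a2: center (11/36, -19/36), radius 1/90; a3: center (2/9, -17/36), radius 1/108; a4: center (-13/24, 1/4), radius 1/72; a5: center (1/2, 1/4), radius 1/10


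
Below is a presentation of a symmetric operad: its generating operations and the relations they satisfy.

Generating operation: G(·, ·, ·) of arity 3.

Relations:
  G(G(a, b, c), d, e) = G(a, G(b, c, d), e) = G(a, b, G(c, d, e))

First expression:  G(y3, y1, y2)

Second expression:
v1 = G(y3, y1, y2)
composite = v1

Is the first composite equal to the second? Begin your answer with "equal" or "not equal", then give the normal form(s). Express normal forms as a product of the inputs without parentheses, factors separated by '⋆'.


The first composite normalizes to y3 ⋆ y1 ⋆ y2
The second composite normalizes to y3 ⋆ y1 ⋆ y2
The normal forms match — equal.

equal — both sides give y3 ⋆ y1 ⋆ y2


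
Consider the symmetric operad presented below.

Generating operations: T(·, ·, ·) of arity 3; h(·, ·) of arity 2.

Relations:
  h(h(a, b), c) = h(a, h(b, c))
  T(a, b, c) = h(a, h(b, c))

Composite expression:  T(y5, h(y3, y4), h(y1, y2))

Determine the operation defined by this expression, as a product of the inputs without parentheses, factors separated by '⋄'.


y5 ⋄ y3 ⋄ y4 ⋄ y1 ⋄ y2

Key point: T is associative — brackets drop, the y-order remains.
h(y3, y4) collapses to y3 ⋄ y4
h(y1, y2) collapses to y1 ⋄ y2
T(y5, h(y3, y4), h(y1, y2)) collapses to y5 ⋄ y3 ⋄ y4 ⋄ y1 ⋄ y2


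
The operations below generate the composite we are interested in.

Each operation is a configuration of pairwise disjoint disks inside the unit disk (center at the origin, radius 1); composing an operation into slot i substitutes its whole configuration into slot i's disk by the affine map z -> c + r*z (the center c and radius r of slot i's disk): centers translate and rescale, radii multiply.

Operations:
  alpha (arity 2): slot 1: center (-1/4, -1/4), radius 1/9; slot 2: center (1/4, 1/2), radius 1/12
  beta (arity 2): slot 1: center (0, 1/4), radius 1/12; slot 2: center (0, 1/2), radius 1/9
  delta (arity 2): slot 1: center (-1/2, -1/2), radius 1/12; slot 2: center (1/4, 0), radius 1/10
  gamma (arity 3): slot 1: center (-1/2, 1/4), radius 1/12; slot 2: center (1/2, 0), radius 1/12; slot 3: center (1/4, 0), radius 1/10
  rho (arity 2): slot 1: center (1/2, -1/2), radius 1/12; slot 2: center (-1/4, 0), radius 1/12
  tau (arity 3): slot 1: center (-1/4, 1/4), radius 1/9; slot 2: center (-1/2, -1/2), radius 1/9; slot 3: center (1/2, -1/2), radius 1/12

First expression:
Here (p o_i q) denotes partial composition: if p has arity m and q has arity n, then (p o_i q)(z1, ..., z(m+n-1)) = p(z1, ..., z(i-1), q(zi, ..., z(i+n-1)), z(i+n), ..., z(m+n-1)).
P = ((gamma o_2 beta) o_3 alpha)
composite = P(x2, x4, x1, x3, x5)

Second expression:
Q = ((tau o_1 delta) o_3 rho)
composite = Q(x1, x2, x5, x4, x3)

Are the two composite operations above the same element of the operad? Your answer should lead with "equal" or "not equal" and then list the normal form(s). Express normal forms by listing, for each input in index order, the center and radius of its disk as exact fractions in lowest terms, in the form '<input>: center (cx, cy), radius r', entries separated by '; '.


not equal; first: x1: center (215/432, 17/432), radius 1/972; x2: center (-1/2, 1/4), radius 1/12; x3: center (217/432, 5/108), radius 1/1296; x4: center (1/2, 1/48), radius 1/144; x5: center (1/4, 0), radius 1/10; second: x1: center (-11/36, 7/36), radius 1/108; x2: center (-2/9, 1/4), radius 1/90; x3: center (1/2, -1/2), radius 1/12; x4: center (-19/36, -1/2), radius 1/108; x5: center (-4/9, -5/9), radius 1/108

The first composite normalizes to x1: center (215/432, 17/432), radius 1/972; x2: center (-1/2, 1/4), radius 1/12; x3: center (217/432, 5/108), radius 1/1296; x4: center (1/2, 1/48), radius 1/144; x5: center (1/4, 0), radius 1/10
The second composite normalizes to x1: center (-11/36, 7/36), radius 1/108; x2: center (-2/9, 1/4), radius 1/90; x3: center (1/2, -1/2), radius 1/12; x4: center (-19/36, -1/2), radius 1/108; x5: center (-4/9, -5/9), radius 1/108
Different reductions; not equal.


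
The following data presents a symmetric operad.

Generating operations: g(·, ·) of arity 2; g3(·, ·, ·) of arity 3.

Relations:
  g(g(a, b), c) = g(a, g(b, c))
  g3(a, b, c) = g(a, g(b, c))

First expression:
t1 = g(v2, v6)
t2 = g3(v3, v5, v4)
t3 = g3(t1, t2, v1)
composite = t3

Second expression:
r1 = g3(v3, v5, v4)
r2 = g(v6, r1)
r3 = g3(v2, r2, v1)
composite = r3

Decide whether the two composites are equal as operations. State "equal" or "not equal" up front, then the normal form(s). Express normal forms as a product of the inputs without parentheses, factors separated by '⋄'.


equal — both sides give v2 ⋄ v6 ⋄ v3 ⋄ v5 ⋄ v4 ⋄ v1

The first expression, normalized: v2 ⋄ v6 ⋄ v3 ⋄ v5 ⋄ v4 ⋄ v1
The second expression, normalized: v2 ⋄ v6 ⋄ v3 ⋄ v5 ⋄ v4 ⋄ v1
Same normal form: equal.


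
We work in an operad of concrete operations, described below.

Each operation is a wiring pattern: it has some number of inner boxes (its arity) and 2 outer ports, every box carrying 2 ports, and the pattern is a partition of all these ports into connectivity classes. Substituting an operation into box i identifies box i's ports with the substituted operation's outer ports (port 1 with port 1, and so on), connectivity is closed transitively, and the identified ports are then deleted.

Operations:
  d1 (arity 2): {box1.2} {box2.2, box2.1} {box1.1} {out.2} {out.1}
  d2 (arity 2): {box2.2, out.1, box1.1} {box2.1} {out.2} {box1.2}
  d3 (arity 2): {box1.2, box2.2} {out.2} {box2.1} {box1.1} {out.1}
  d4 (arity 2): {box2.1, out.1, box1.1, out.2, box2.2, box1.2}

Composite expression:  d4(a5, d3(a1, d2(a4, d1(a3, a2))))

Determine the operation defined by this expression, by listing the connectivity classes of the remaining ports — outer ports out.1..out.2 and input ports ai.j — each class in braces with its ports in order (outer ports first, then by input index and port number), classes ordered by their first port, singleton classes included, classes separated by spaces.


Substituting into d4 glues patterns; closure does the rest.
after d1, the pattern on (a3, a2) reads {out.1} {out.2} {a2.1, a2.2} {a3.1} {a3.2} (out.j = its outer ports)
after d2, the pattern on (a4, a3, a2) reads {out.1, a4.1} {out.2} {a2.1, a2.2} {a3.1} {a3.2} {a4.2} (out.j = its outer ports)
after d3, the pattern on (a1, a4, a3, a2) reads {out.1} {out.2} {a1.1} {a1.2} {a2.1, a2.2} {a3.1} {a3.2} {a4.1} {a4.2} (out.j = its outer ports)
after d4, the pattern on (a5, a1, a4, a3, a2) reads {out.1, out.2, a5.1, a5.2} {a1.1} {a1.2} {a2.1, a2.2} {a3.1} {a3.2} {a4.1} {a4.2} (out.j = its outer ports)

{out.1, out.2, a5.1, a5.2} {a1.1} {a1.2} {a2.1, a2.2} {a3.1} {a3.2} {a4.1} {a4.2}


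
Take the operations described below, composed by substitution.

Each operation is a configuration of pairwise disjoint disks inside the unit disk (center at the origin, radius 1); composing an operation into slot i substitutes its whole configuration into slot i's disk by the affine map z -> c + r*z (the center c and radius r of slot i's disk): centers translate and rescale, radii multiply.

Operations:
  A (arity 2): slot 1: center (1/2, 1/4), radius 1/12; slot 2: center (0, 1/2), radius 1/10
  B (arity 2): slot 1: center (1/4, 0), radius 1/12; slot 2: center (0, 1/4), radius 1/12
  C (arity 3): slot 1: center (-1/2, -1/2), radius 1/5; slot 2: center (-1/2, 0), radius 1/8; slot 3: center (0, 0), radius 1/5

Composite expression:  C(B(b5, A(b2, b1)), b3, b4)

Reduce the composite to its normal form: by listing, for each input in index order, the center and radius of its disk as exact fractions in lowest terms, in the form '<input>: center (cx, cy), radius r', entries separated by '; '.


b1: center (-1/2, -53/120), radius 1/600; b2: center (-59/120, -107/240), radius 1/720; b3: center (-1/2, 0), radius 1/8; b4: center (0, 0), radius 1/5; b5: center (-9/20, -1/2), radius 1/60

Affine substitution under C: radii multiply and b-centers shift.
input b5: composing its 2 substitution steps yields center (-9/20, -1/2), radius 1/60
input b2: composing its 3 substitution steps yields center (-59/120, -107/240), radius 1/720
input b1: composing its 3 substitution steps yields center (-1/2, -53/120), radius 1/600
input b3: composing its 1 substitution step yields center (-1/2, 0), radius 1/8
input b4: composing its 1 substitution step yields center (0, 0), radius 1/5


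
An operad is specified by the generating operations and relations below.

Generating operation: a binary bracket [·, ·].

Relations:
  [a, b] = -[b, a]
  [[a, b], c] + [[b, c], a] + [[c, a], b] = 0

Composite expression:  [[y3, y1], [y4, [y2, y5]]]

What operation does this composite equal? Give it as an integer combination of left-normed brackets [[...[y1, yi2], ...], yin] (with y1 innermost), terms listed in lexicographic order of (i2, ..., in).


[[[[y1, y3], y2], y5], y4] - [[[[y1, y3], y4], y2], y5] + [[[[y1, y3], y4], y5], y2] - [[[[y1, y3], y5], y2], y4]

Left-normed coefficients sit on the y1-initial expansion words.
Composite bracket: [[y3, y1], [y4, [y2, y5]]]
The bracket unfolds into 16 signed words via [a, b] = ab - ba (2^4 = 16).
Keep just the words that open with y1:
  word y1y3y2y5y4 has sign +1, contributing +[[[[y1, y3], y2], y5], y4]
  word y1y3y4y2y5 has sign -1, contributing -[[[[y1, y3], y4], y2], y5]
  word y1y3y4y5y2 has sign +1, contributing +[[[[y1, y3], y4], y5], y2]
  word y1y3y5y2y4 has sign -1, contributing -[[[[y1, y3], y5], y2], y4]


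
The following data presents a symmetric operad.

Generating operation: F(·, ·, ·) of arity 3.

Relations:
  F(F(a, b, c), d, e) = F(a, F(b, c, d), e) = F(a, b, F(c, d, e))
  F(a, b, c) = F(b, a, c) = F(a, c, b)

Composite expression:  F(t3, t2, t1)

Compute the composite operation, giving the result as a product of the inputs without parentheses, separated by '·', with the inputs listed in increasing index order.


t1 · t2 · t3

Reordering under F is free, so list the t-inputs canonically.
F(t3, t2, t1) spells out as t3 · t2 · t1
commutativity sorts the factors: t1 · t2 · t3


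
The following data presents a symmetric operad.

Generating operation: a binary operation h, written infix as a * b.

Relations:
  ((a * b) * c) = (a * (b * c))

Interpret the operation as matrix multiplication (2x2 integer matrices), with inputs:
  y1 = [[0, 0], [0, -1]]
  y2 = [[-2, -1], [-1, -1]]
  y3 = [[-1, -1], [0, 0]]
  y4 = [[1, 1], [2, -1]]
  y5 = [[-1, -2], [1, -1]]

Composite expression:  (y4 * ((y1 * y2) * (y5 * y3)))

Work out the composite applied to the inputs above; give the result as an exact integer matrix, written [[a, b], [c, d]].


[[0, 0], [0, 0]]

(y1 * y2) = [[0, 0], [1, 1]]
(y5 * y3) = [[1, 1], [-1, -1]]
((y1 * y2) * (y5 * y3)) = [[0, 0], [0, 0]]
(y4 * ((y1 * y2) * (y5 * y3))) = [[0, 0], [0, 0]]


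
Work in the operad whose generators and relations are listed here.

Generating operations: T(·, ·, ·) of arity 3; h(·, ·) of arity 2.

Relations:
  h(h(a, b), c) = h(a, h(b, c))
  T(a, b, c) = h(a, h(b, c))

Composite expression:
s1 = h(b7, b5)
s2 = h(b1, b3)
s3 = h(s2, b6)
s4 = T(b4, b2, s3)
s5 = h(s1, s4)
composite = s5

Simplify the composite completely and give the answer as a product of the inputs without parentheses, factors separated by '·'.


b7 · b5 · b4 · b2 · b1 · b3 · b6

Key point: h is associative — brackets drop, the b-order remains.
h(b7, b5) linearizes to b7 · b5
h(b1, b3) linearizes to b1 · b3
h(h(b1, b3), b6) linearizes to b1 · b3 · b6
T(b4, b2, h(h(b1, b3), b6)) linearizes to b4 · b2 · b1 · b3 · b6
h(h(b7, b5), T(b4, b2, h(h(b1, b3), b6))) linearizes to b7 · b5 · b4 · b2 · b1 · b3 · b6


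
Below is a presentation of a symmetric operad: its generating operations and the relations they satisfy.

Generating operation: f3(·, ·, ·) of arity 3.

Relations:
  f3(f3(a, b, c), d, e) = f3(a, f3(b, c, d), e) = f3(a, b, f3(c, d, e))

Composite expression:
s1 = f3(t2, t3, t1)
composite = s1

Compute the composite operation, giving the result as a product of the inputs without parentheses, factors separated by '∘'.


All parenthesizations of f3 agree; list the t-inputs left to right.
f3(t2, t3, t1) unparenthesizes to t2 ∘ t3 ∘ t1

t2 ∘ t3 ∘ t1


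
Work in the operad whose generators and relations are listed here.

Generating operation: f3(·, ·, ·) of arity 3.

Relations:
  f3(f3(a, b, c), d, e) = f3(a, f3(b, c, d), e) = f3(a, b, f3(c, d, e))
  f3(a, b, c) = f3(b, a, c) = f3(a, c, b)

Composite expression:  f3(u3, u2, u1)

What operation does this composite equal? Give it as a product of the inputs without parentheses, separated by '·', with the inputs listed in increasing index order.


u1 · u2 · u3

Reordering under f3 is free, so list the u-inputs canonically.
f3(u3, u2, u1) collapses to u3 · u2 · u1
rearranged into index order: u1 · u2 · u3


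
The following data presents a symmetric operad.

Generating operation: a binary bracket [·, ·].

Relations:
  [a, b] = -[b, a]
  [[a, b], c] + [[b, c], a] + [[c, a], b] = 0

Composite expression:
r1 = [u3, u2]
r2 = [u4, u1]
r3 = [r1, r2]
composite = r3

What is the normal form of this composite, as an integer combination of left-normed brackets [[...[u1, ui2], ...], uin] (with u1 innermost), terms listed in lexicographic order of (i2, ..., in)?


Skip Jacobi rewriting: expand, keep u1-initial words, read off terms.
Composite bracket: [[u3, u2], [u4, u1]]
Full expansion: 8 signed words from ab - ba (2^3 = 8).
Words beginning with u1 determine it all:
  u1u4u2u3 (sign -1) contributes -[[[u1, u4], u2], u3]
  u1u4u3u2 (sign +1) contributes +[[[u1, u4], u3], u2]

-[[[u1, u4], u2], u3] + [[[u1, u4], u3], u2]
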